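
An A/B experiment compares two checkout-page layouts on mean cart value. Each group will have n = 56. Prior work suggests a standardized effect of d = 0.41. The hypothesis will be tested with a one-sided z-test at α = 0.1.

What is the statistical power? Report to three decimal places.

Power ≈ 0.813

Noncentrality parameter: δ = d·√(n/2) = 0.41 × √(56/2) = 2.1695
One-sided α = 0.1 → critical value z_{0.1} = 1.282.
Power = Φ(δ − 1.282) = Φ(0.888) = 0.8127.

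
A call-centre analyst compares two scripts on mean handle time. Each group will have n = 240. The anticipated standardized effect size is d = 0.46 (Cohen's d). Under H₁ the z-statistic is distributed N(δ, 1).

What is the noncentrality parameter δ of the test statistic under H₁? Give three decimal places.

δ ≈ 5.039

δ = d·√(n/2) = 0.46 × √(240/2) = 5.0390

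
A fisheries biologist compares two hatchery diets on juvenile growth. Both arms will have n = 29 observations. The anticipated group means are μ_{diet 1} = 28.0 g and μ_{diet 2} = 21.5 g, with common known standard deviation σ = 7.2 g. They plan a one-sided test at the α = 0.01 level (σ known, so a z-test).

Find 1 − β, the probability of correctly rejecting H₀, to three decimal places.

Standardized effect: d = |μ_{diet 1} − μ_{diet 2}| / σ = |28.0 − 21.5| / 7.2 = 0.9028
Noncentrality parameter: δ = d·√(n/2) = 0.9028 × √(29/2) = 3.4377
Critical value for a one-sided test at α = 0.01: z_α = 2.326.
Power = Φ(δ − 2.326) = Φ(1.111) = 0.8668.

Power ≈ 0.867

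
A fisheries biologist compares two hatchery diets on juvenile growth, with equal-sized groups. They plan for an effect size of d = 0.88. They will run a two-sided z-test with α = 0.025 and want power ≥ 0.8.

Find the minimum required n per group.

n = 25 per group

Set Φ(δ − 2.241) = 0.8; then δ − 2.241 = Φ⁻¹(0.8) = 0.842, giving δ = 3.083.
(For δ > 0 the lower-tail rejection region contributes negligibly to power, so the one-term inversion is standard.)
δ = d·√(n/2) ⇒ n = 2(δ/d)² = 2 × (3.083 / 0.88)² = 24.55.
Round up to the next whole unit.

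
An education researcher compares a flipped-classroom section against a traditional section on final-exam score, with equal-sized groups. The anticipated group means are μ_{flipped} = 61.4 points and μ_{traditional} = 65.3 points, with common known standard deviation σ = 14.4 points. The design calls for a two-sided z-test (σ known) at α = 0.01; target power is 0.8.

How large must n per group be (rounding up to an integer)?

Standardized effect: d = |μ_{flipped} − μ_{traditional}| / σ = |61.4 − 65.3| / 14.4 = 0.2708
For power 0.8 need Φ(δ − z_{0.005}) = 0.8, so δ = z_{0.005} + z_{0.20} = 2.576 + 0.842 = 3.417.
(Ignoring the negligible lower-tail rejection probability gives the usual closed-form inversion.)
δ = d·√(n/2) ⇒ n = 2(δ/d)² = 2 × (3.417 / 0.2708)² = 318.44.
Round up to the next whole unit.

n = 319 per group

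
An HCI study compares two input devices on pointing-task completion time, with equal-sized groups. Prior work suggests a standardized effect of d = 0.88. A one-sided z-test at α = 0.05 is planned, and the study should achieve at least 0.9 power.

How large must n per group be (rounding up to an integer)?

Set Φ(δ − 1.645) = 0.9; then δ − 1.645 = Φ⁻¹(0.9) = 1.282, giving δ = 2.926.
δ = d·√(n/2) ⇒ n = 2(δ/d)² = 2 × (2.926 / 0.88)² = 22.12.
Rounding up, n = 23 per group.

n = 23 per group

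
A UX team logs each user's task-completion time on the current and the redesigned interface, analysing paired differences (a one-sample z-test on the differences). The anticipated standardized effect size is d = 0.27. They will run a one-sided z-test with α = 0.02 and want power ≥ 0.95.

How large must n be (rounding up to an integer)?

n = 188

For power 0.95 need Φ(δ − z_{0.02}) = 0.95, so δ = z_{0.02} + z_{0.05} = 2.054 + 1.645 = 3.699.
δ = d·√n ⇒ n = (δ/d)² = (3.699 / 0.27)² = 187.65.
Rounding up, n = 188.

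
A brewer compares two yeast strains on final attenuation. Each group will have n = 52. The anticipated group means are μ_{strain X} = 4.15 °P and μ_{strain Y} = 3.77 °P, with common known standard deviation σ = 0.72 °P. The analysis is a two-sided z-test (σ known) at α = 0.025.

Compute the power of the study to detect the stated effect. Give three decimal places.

Power ≈ 0.674

Standardized effect: d = |μ_{strain X} − μ_{strain Y}| / σ = |4.15 − 3.77| / 0.72 = 0.5278
Noncentrality parameter: λ = d·√(n/2) = 0.5278 × √(52/2) = 2.6911
Two-sided α = 0.025 → critical value z_{0.0125} = 2.241.
Power = Φ(λ − 2.241) + Φ(−λ − 2.241) = Φ(0.450) + Φ(-4.933) = 0.6736 + 0.0000 = 0.6736.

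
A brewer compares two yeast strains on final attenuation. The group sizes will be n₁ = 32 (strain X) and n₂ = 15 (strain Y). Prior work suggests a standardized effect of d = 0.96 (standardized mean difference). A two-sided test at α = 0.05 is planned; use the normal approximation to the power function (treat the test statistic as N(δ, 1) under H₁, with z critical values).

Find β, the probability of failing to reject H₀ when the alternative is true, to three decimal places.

β ≈ 0.134

Noncentrality parameter: δ = d / √(1/n₁ + 1/n₂) = 0.96 / √(1/32 + 1/15) = 3.0679
Two-sided α = 0.05 → critical value z_{0.025} = 1.960.
Power = Φ(δ − 1.960) + Φ(−δ − 1.960) = Φ(1.108) + Φ(-5.028) = 0.8661 + 0.0000 = 0.8661.
Type II error: β = 1 − power = 1 − 0.8661 = 0.1339.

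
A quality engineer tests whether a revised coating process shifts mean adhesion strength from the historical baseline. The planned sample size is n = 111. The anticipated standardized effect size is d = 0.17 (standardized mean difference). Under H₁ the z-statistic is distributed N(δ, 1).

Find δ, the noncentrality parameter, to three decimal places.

δ ≈ 1.791

The noncentrality parameter scales effect size by the design's sample-size factor: δ = d·√n = 0.17 × √111 = 1.7911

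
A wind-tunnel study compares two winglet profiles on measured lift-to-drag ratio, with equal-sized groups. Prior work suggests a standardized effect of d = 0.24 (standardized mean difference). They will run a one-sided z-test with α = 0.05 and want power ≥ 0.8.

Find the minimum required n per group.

n = 215 per group

Set Φ(δ − 1.645) = 0.8; then δ − 1.645 = Φ⁻¹(0.8) = 0.842, giving δ = 2.486.
δ = d·√(n/2) ⇒ n = 2(δ/d)² = 2 × (2.486 / 0.24)² = 214.67.
Round up to the next whole unit.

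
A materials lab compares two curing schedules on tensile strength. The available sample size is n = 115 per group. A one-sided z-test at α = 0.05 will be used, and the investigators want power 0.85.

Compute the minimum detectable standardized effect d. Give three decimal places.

Required noncentrality: δ = z_{0.05} + z_{0.15} = 1.645 + 1.036 = 2.681.
δ = d·√(n/2) ⇒ d = δ/√(n/2) = 2.681/√(115/2) = 0.3536.

d ≈ 0.354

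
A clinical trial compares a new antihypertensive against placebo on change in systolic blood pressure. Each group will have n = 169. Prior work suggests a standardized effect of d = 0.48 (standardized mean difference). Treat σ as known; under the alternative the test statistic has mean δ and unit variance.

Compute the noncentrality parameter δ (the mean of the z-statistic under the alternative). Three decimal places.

The noncentrality parameter scales effect size by the design's sample-size factor: δ = d·√(n/2) = 0.48 × √(169/2) = 4.4123

δ ≈ 4.412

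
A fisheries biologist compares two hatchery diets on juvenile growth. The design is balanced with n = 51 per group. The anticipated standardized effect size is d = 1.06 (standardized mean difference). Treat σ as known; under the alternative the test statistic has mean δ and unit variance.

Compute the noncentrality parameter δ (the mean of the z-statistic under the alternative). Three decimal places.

δ ≈ 5.353

The noncentrality parameter scales effect size by the design's sample-size factor: δ = d·√(n/2) = 1.06 × √(51/2) = 5.3527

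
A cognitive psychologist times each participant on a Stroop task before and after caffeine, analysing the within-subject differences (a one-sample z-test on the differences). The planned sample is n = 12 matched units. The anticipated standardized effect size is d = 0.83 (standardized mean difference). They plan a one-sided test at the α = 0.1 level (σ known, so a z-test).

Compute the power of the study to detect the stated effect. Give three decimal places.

Noncentrality parameter: δ = d·√n = 0.83 × √12 = 2.8752
Critical value for a one-sided test at α = 0.1: z_α = 1.282.
Power = Φ(δ − 1.282) = Φ(1.594) = 0.9445.

Power ≈ 0.944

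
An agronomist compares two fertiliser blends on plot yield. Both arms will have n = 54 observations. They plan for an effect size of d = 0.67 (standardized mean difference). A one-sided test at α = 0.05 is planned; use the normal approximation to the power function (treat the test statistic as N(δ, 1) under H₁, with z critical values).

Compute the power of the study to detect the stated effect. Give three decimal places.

Noncentrality parameter: δ = d·√(n/2) = 0.67 × √(54/2) = 3.4814
One-sided α = 0.05 → critical value z_{0.05} = 1.645.
Power = Φ(δ − 1.645) = Φ(1.837) = 0.9669.

Power ≈ 0.967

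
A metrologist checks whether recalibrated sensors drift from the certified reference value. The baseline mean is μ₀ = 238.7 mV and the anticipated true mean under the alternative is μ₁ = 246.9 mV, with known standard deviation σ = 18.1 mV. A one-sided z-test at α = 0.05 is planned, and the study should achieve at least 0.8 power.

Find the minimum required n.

Standardized effect: d = |μ₁ − μ₀| / σ = |246.9 − 238.7| / 18.1 = 0.4530
For power 0.8 need Φ(δ − z_{0.05}) = 0.8, so δ = z_{0.05} + z_{0.20} = 1.645 + 0.842 = 2.486.
δ = d·√n ⇒ n = (δ/d)² = (2.486 / 0.4530)² = 30.12.
Rounding up, n = 31.

n = 31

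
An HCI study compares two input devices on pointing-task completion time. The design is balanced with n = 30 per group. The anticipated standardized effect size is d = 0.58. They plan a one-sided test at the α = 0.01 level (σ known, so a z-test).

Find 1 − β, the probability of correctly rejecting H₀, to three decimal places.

Noncentrality parameter: δ = d·√(n/2) = 0.58 × √(30/2) = 2.2463
Critical value for a one-sided test at α = 0.01: z_α = 2.326.
Power = P(Z > 2.326 − δ) = Φ(-0.080) = 0.4681.

Power ≈ 0.468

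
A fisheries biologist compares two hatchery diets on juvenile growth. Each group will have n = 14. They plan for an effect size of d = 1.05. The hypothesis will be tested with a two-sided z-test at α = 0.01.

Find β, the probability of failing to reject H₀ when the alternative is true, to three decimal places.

Noncentrality parameter: δ = d·√(n/2) = 1.05 × √(14/2) = 2.7780
Two-sided α = 0.01 → critical value z_{0.005} = 2.576.
Power = Φ(δ − 2.576) + Φ(−δ − 2.576) = Φ(0.202) + Φ(-5.354) = 0.5801 + 0.0000 = 0.5801.
Type II error: β = 1 − power = 1 − 0.5801 = 0.4199.

β ≈ 0.420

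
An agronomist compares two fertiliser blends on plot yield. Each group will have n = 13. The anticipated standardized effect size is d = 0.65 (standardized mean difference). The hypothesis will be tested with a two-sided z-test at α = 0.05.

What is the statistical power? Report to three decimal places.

Noncentrality parameter: δ = d·√(n/2) = 0.65 × √(13/2) = 1.6572
Critical value for a two-sided test at α = 0.05: z_{α/2} = 1.960.
Power = Φ(δ − 1.960) + Φ(−δ − 1.960) = Φ(-0.303) + Φ(-3.617) = 0.3810 + 0.0001 = 0.3812.

Power ≈ 0.381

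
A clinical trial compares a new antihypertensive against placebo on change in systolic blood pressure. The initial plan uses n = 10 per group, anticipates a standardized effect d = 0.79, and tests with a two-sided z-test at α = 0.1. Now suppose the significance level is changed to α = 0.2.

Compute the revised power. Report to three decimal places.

δ = d·√(n/2) = 0.79 × √(10/2) = 1.7665 (unchanged). New critical value: z_{0.1} = 1.282.
Revised power = Φ(δ − 1.282) + Φ(−δ − 1.282) = Φ(0.485) + Φ(-3.048) = 0.6861 + 0.0012 = 0.6873.

Power ≈ 0.687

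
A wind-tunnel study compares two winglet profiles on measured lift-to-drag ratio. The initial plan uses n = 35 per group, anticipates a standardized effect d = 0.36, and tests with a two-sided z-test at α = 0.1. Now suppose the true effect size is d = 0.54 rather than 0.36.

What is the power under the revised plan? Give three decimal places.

Power ≈ 0.730

With d = 0.54: δ = d·√(n/2) = 0.54 × √(35/2) = 2.2590. Critical value z_{0.05} = 1.645.
Revised power = Φ(δ − 1.645) + Φ(−δ − 1.645) = Φ(0.614) + Φ(-3.904) = 0.7304 + 0.0000 = 0.7305.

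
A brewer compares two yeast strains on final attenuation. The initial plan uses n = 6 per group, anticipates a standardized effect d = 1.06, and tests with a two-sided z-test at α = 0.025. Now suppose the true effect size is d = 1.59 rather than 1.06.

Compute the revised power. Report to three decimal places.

Power ≈ 0.696

With d = 1.59: δ = d·√(n/2) = 1.59 × √(6/2) = 2.7540. Critical value z_{0.0125} = 2.241.
Revised power = Φ(δ − 2.241) + Φ(−δ − 2.241) = Φ(0.513) + Φ(-4.995) = 0.6959 + 0.0000 = 0.6959.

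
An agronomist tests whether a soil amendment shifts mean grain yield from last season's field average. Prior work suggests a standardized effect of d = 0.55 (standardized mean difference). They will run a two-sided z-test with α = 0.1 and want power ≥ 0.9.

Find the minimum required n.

n = 29

For power 0.9 need Φ(δ − z_{0.05}) = 0.9, so δ = z_{0.05} + z_{0.10} = 1.645 + 1.282 = 2.926.
(For δ > 0 the lower-tail rejection region contributes negligibly to power, so the one-term inversion is standard.)
δ = d·√n ⇒ n = (δ/d)² = (2.926 / 0.55)² = 28.31.
Round up to the next whole unit.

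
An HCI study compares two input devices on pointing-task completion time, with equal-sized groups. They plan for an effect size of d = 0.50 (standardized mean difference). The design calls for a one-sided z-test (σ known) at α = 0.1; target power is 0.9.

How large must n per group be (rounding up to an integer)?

For power 0.9 need Φ(δ − z_{0.1}) = 0.9, so δ = z_{0.1} + z_{0.10} = 1.282 + 1.282 = 2.563.
δ = d·√(n/2) ⇒ n = 2(δ/d)² = 2 × (2.563 / 0.50)² = 52.56.
Rounding up, n = 53 per group.

n = 53 per group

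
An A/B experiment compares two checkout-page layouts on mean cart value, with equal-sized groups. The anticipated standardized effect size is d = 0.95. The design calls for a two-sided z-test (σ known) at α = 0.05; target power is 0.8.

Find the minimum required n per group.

n = 18 per group

For power 0.8 need Φ(δ − z_{0.025}) = 0.8, so δ = z_{0.025} + z_{0.20} = 1.960 + 0.842 = 2.802.
(The Φ(−δ − z_{α/2}) term is vanishingly small for δ > 0 and is dropped in the standard sample-size formula.)
δ = d·√(n/2) ⇒ n = 2(δ/d)² = 2 × (2.802 / 0.95)² = 17.39.
Round up to the next whole unit.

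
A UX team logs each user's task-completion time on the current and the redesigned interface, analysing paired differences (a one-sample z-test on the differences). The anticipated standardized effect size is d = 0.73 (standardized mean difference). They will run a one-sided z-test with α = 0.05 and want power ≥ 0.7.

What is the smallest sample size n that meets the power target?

For power 0.7 need Φ(δ − z_{0.05}) = 0.7, so δ = z_{0.05} + z_{0.30} = 1.645 + 0.524 = 2.169.
δ = d·√n ⇒ n = (δ/d)² = (2.169 / 0.73)² = 8.83.
Round up to the next whole unit.

n = 9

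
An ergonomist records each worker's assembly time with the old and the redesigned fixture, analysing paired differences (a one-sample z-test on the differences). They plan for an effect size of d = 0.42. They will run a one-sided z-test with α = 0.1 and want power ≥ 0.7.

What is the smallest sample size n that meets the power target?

For power 0.7 need Φ(δ − z_{0.1}) = 0.7, so δ = z_{0.1} + z_{0.30} = 1.282 + 0.524 = 1.806.
δ = d·√n ⇒ n = (δ/d)² = (1.806 / 0.42)² = 18.49.
Round up to the next whole unit.

n = 19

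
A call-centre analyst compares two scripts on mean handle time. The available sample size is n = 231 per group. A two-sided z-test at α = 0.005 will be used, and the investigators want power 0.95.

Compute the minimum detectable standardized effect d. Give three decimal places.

Need Φ(δ − 2.807) = 0.95, so δ = 2.807 + 1.645 = 4.452.
(The second rejection-region term Φ(−δ − z_{α/2}) is negligible and dropped.)
δ = d·√(n/2) ⇒ d = δ/√(n/2) = 4.452/√(231/2) = 0.4142.

d ≈ 0.414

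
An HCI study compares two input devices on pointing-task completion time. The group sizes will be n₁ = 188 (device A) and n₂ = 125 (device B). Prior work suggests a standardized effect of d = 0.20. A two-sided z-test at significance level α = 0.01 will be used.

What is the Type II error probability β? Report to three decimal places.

Noncentrality parameter: δ = d / √(1/n₁ + 1/n₂) = 0.20 / √(1/188 + 1/125) = 1.7330
Two-sided α = 0.01 → critical value z_{0.005} = 2.576.
Power = Φ(δ − 2.576) + Φ(−δ − 2.576) = Φ(-0.843) + Φ(-4.309) = 0.1997 + 0.0000 = 0.1997.
Type II error: β = 1 − power = 1 − 0.1997 = 0.8003.

β ≈ 0.800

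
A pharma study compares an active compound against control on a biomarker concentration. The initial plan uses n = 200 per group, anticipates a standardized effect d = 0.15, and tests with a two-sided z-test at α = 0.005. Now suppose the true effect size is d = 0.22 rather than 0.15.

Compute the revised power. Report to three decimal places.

Power ≈ 0.272

With d = 0.22: δ = d·√(n/2) = 0.22 × √(200/2) = 2.2000. Critical value z_{0.0025} = 2.807.
Revised power = Φ(δ − 2.807) + Φ(−δ − 2.807) = Φ(-0.607) + Φ(-5.007) = 0.2719 + 0.0000 = 0.2719.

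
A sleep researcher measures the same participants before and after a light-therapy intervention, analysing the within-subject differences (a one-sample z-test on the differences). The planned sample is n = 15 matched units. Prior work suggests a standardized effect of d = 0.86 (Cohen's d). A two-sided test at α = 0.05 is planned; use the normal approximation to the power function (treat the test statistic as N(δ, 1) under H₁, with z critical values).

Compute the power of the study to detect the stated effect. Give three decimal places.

Power ≈ 0.915

Noncentrality parameter: δ = d·√n = 0.86 × √15 = 3.3308
Critical value for a two-sided test at α = 0.05: z_{α/2} = 1.960.
Power = Φ(δ − 1.960) + Φ(−δ − 1.960) = Φ(1.371) + Φ(-5.291) = 0.9148 + 0.0000 = 0.9148.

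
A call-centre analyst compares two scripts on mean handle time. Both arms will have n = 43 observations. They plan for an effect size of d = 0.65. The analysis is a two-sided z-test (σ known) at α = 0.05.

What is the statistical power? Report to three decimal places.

Noncentrality parameter: δ = d·√(n/2) = 0.65 × √(43/2) = 3.0139
Two-sided α = 0.05 → critical value z_{0.025} = 1.960.
Power = Φ(δ − 1.960) + Φ(−δ − 1.960) = Φ(1.054) + Φ(-4.974) = 0.8540 + 0.0000 = 0.8541.

Power ≈ 0.854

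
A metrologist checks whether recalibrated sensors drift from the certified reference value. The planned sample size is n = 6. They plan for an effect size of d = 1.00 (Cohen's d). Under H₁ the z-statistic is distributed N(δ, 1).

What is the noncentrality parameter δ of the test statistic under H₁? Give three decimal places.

The noncentrality parameter scales effect size by the design's sample-size factor: δ = d·√n = 1.00 × √6 = 2.4495

δ ≈ 2.449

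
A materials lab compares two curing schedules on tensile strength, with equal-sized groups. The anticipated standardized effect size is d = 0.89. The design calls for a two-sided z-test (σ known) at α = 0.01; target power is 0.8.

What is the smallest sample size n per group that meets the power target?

For power 0.8 need Φ(δ − z_{0.005}) = 0.8, so δ = z_{0.005} + z_{0.20} = 2.576 + 0.842 = 3.417.
(The Φ(−δ − z_{α/2}) term is vanishingly small for δ > 0 and is dropped in the standard sample-size formula.)
δ = d·√(n/2) ⇒ n = 2(δ/d)² = 2 × (3.417 / 0.89)² = 29.49.
Round up to the next whole unit.

n = 30 per group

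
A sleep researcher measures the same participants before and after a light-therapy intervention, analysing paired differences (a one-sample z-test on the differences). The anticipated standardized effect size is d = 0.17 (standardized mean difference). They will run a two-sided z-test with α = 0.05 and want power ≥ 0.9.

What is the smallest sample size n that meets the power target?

Set Φ(δ − 1.960) = 0.9; then δ − 1.960 = Φ⁻¹(0.9) = 1.282, giving δ = 3.242.
(For δ > 0 the lower-tail rejection region contributes negligibly to power, so the one-term inversion is standard.)
δ = d·√n ⇒ n = (δ/d)² = (3.242 / 0.17)² = 363.58.
Round up to the next whole unit.

n = 364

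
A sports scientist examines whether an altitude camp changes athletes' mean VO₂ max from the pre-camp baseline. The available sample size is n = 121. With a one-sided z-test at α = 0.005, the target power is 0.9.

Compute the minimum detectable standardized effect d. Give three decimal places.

Required noncentrality: δ = z_{0.005} + z_{0.10} = 2.576 + 1.282 = 3.857.
δ = d·√n ⇒ d = δ/√n = 3.857/√121 = 0.3507.

d ≈ 0.351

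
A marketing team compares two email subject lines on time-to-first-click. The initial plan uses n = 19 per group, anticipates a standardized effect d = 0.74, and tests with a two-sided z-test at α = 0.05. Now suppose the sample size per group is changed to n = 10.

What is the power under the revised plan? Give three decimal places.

With n = 10 per group: δ = d·√(n/2) = 0.74 × √(10/2) = 1.6547. Critical value z_{0.025} = 1.960.
Revised power = Φ(δ − 1.960) + Φ(−δ − 1.960) = Φ(-0.305) + Φ(-3.615) = 0.3801 + 0.0002 = 0.3802.

Power ≈ 0.380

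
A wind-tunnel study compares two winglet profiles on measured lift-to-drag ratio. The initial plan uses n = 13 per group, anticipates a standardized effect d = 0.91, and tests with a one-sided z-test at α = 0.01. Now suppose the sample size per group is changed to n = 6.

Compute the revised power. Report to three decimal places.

With n = 6 per group: δ = d·√(n/2) = 0.91 × √(6/2) = 1.5762. Critical value z_{0.01} = 2.326.
Revised power = P(Z > 2.326 − δ) = Φ(-0.750) = 0.2266.

Power ≈ 0.227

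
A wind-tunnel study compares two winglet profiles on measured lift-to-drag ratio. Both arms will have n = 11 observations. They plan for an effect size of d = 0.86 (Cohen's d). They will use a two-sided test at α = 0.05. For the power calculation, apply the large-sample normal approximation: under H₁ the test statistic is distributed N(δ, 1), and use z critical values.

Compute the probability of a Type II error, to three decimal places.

Noncentrality parameter: δ = d·√(n/2) = 0.86 × √(11/2) = 2.0169
Two-sided α = 0.05 → critical value z_{0.025} = 1.960.
Power = Φ(δ − 1.960) + Φ(−δ − 1.960) = Φ(0.057) + Φ(-3.977) = 0.5227 + 0.0000 = 0.5227.
Type II error: β = 1 − power = 1 − 0.5227 = 0.4773.

β ≈ 0.477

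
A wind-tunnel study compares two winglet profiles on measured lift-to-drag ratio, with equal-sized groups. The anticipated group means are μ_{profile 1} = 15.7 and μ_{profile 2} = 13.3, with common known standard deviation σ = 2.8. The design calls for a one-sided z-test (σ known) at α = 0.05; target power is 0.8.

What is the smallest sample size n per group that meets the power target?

n = 17 per group

Standardized effect: d = |μ_{profile 1} − μ_{profile 2}| / σ = |15.7 − 13.3| / 2.8 = 0.8571
Set Φ(δ − 1.645) = 0.8; then δ − 1.645 = Φ⁻¹(0.8) = 0.842, giving δ = 2.486.
δ = d·√(n/2) ⇒ n = 2(δ/d)² = 2 × (2.486 / 0.8571)² = 16.83.
Rounding up, n = 17 per group.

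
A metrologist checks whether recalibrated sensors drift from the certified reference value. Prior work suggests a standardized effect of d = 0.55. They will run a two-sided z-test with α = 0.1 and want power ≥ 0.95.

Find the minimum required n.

For power 0.95 need Φ(δ − z_{0.05}) = 0.95, so δ = z_{0.05} + z_{0.05} = 1.645 + 1.645 = 3.290.
(For δ > 0 the lower-tail rejection region contributes negligibly to power, so the one-term inversion is standard.)
δ = d·√n ⇒ n = (δ/d)² = (3.290 / 0.55)² = 35.78.
Round up to the next whole unit.

n = 36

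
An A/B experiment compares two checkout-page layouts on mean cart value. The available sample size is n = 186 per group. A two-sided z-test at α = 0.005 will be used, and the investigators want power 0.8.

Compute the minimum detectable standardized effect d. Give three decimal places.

Required noncentrality: δ = z_{0.0025} + z_{0.20} = 2.807 + 0.842 = 3.649.
(The second rejection-region term Φ(−δ − z_{α/2}) is negligible and dropped.)
δ = d·√(n/2) ⇒ d = δ/√(n/2) = 3.649/√(186/2) = 0.3783.

d ≈ 0.378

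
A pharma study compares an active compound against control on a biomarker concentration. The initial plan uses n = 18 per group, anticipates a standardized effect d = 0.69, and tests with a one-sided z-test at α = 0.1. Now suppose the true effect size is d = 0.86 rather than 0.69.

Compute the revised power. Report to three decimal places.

Power ≈ 0.903

With d = 0.86: δ = d·√(n/2) = 0.86 × √(18/2) = 2.5800. Critical value z_{0.1} = 1.282.
Revised power = P(Z > 1.282 − δ) = Φ(1.298) = 0.9029.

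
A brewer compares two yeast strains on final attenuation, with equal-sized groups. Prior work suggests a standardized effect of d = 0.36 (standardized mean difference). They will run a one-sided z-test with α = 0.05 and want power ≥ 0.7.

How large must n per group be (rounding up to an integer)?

n = 73 per group

Set Φ(δ − 1.645) = 0.7; then δ − 1.645 = Φ⁻¹(0.7) = 0.524, giving δ = 2.169.
δ = d·√(n/2) ⇒ n = 2(δ/d)² = 2 × (2.169 / 0.36)² = 72.62.
Rounding up, n = 73 per group.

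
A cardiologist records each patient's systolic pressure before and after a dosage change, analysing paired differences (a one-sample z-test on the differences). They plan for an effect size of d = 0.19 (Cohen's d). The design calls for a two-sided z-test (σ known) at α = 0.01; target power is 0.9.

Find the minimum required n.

Set Φ(δ − 2.576) = 0.9; then δ − 2.576 = Φ⁻¹(0.9) = 1.282, giving δ = 3.857.
(For δ > 0 the lower-tail rejection region contributes negligibly to power, so the one-term inversion is standard.)
δ = d·√n ⇒ n = (δ/d)² = (3.857 / 0.19)² = 412.17.
Rounding up, n = 413.

n = 413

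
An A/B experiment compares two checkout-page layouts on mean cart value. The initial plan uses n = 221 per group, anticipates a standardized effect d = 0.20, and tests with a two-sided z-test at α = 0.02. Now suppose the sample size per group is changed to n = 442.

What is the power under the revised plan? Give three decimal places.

With n = 442 per group: δ = d·√(n/2) = 0.20 × √(442/2) = 2.9732. Critical value z_{0.01} = 2.326.
Revised power = Φ(δ − 2.326) + Φ(−δ − 2.326) = Φ(0.647) + Φ(-5.300) = 0.7411 + 0.0000 = 0.7411.

Power ≈ 0.741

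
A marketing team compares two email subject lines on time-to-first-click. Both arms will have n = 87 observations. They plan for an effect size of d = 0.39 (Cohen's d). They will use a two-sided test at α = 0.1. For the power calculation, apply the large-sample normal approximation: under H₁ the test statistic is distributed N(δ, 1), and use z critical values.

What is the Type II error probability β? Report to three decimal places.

Noncentrality parameter: δ = d·√(n/2) = 0.39 × √(87/2) = 2.5722
Two-sided α = 0.1 → critical value z_{0.05} = 1.645.
Power = Φ(δ − 1.645) + Φ(−δ − 1.645) = Φ(0.927) + Φ(-4.217) = 0.8231 + 0.0000 = 0.8231.
Type II error: β = 1 − power = 1 − 0.8231 = 0.1769.

β ≈ 0.177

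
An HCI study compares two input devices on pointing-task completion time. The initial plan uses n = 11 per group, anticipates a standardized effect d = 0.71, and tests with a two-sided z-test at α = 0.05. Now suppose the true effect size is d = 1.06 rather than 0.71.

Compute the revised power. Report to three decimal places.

Power ≈ 0.701

With d = 1.06: δ = d·√(n/2) = 1.06 × √(11/2) = 2.4859. Critical value z_{0.025} = 1.960.
Revised power = Φ(δ − 1.960) + Φ(−δ − 1.960) = Φ(0.526) + Φ(-4.446) = 0.7005 + 0.0000 = 0.7005.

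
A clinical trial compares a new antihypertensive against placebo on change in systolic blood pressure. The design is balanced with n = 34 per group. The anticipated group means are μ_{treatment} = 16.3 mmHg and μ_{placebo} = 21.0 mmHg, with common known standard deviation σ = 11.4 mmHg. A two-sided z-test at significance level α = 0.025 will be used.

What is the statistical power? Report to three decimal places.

Standardized effect: d = |μ_{treatment} − μ_{placebo}| / σ = |16.3 − 21.0| / 11.4 = 0.4123
Noncentrality parameter: δ = d·√(n/2) = 0.4123 × √(34/2) = 1.6999
Critical value for a two-sided test at α = 0.025: z_{α/2} = 2.241.
Power = Φ(δ − 2.241) + Φ(−δ − 2.241) = Φ(-0.542) + Φ(-3.941) = 0.2941 + 0.0000 = 0.2941.

Power ≈ 0.294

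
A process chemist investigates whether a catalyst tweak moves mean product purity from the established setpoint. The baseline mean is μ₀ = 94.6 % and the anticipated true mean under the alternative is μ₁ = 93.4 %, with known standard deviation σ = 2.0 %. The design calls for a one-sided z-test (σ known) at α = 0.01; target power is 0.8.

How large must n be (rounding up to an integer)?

Standardized effect: d = |μ₁ − μ₀| / σ = |93.4 − 94.6| / 2.0 = 0.6000
Set Φ(δ − 2.326) = 0.8; then δ − 2.326 = Φ⁻¹(0.8) = 0.842, giving δ = 3.168.
δ = d·√n ⇒ n = (δ/d)² = (3.168 / 0.6000)² = 27.88.
Rounding up, n = 28.

n = 28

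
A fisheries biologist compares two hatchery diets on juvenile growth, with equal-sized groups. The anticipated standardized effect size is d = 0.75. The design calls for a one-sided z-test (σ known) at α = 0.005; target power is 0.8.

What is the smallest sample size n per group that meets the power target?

n = 42 per group

Set Φ(δ − 2.576) = 0.8; then δ − 2.576 = Φ⁻¹(0.8) = 0.842, giving δ = 3.417.
δ = d·√(n/2) ⇒ n = 2(δ/d)² = 2 × (3.417 / 0.75)² = 41.53.
Round up to the next whole unit.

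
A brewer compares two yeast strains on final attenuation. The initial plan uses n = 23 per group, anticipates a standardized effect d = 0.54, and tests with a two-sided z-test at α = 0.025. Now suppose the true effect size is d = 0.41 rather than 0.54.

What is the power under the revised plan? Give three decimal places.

Power ≈ 0.198

With d = 0.41: δ = d·√(n/2) = 0.41 × √(23/2) = 1.3904. Critical value z_{0.0125} = 2.241.
Revised power = Φ(δ − 2.241) + Φ(−δ − 2.241) = Φ(-0.851) + Φ(-3.632) = 0.1974 + 0.0001 = 0.1975.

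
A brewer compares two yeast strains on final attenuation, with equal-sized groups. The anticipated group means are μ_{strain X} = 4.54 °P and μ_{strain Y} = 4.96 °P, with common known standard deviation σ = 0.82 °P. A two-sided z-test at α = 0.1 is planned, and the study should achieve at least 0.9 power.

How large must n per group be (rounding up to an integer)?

n = 66 per group

Standardized effect: d = |μ_{strain X} − μ_{strain Y}| / σ = |4.54 − 4.96| / 0.82 = 0.5122
For power 0.9 need Φ(δ − z_{0.05}) = 0.9, so δ = z_{0.05} + z_{0.10} = 1.645 + 1.282 = 2.926.
(The Φ(−δ − z_{α/2}) term is vanishingly small for δ > 0 and is dropped in the standard sample-size formula.)
δ = d·√(n/2) ⇒ n = 2(δ/d)² = 2 × (2.926 / 0.5122)² = 65.29.
Rounding up, n = 66 per group.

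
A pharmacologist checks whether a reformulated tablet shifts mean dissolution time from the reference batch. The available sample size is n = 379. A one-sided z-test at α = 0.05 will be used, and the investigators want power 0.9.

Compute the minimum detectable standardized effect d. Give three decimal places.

d ≈ 0.150

Required noncentrality: δ = z_{0.05} + z_{0.10} = 1.645 + 1.282 = 2.926.
δ = d·√n ⇒ d = δ/√n = 2.926/√379 = 0.1503.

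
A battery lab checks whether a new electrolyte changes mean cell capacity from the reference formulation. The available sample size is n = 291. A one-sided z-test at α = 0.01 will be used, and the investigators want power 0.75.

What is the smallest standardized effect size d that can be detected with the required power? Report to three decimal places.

d ≈ 0.176

Required noncentrality: δ = z_{0.01} + z_{0.25} = 2.326 + 0.674 = 3.001.
δ = d·√n ⇒ d = δ/√n = 3.001/√291 = 0.1759.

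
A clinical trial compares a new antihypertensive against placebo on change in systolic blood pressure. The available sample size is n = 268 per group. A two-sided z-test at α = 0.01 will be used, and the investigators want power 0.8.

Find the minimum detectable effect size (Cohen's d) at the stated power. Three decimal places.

d ≈ 0.295

Required noncentrality: δ = z_{0.005} + z_{0.20} = 2.576 + 0.842 = 3.417.
(Lower-tail contribution to power is negligible for δ > 0.)
δ = d·√(n/2) ⇒ d = δ/√(n/2) = 3.417/√(268/2) = 0.2952.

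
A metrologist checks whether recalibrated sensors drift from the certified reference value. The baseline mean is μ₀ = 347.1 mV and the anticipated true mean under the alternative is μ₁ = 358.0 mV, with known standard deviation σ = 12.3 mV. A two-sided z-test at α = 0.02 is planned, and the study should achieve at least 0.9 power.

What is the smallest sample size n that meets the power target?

Standardized effect: d = |μ₁ − μ₀| / σ = |358.0 − 347.1| / 12.3 = 0.8862
For power 0.9 need Φ(δ − z_{0.01}) = 0.9, so δ = z_{0.01} + z_{0.10} = 2.326 + 1.282 = 3.608.
(The Φ(−δ − z_{α/2}) term is vanishingly small for δ > 0 and is dropped in the standard sample-size formula.)
δ = d·√n ⇒ n = (δ/d)² = (3.608 / 0.8862)² = 16.58.
Round up to the next whole unit.

n = 17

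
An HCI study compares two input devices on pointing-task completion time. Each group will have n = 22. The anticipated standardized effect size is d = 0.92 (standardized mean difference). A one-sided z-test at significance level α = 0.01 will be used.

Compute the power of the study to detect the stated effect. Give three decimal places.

Noncentrality parameter: δ = d·√(n/2) = 0.92 × √(22/2) = 3.0513
Critical value for a one-sided test at α = 0.01: z_α = 2.326.
Power = P(Z > 2.326 − δ) = Φ(0.725) = 0.7658.

Power ≈ 0.766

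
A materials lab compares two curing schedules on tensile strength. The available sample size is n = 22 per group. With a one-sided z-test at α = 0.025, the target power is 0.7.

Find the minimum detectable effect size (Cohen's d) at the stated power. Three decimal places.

d ≈ 0.749

Need Φ(δ − 1.960) = 0.7, so δ = 1.960 + 0.524 = 2.484.
δ = d·√(n/2) ⇒ d = δ/√(n/2) = 2.484/√(22/2) = 0.7491.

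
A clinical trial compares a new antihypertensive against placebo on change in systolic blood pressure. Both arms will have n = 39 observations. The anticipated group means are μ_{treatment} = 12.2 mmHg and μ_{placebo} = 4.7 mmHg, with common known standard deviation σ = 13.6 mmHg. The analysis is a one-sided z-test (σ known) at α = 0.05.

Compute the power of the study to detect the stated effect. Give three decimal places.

Power ≈ 0.785

Standardized effect: d = |μ_{treatment} − μ_{placebo}| / σ = |12.2 − 4.7| / 13.6 = 0.5515
Noncentrality parameter: δ = d·√(n/2) = 0.5515 × √(39/2) = 2.4352
One-sided α = 0.05 → critical value z_{0.05} = 1.645.
Power = Φ(δ − 1.645) = Φ(0.790) = 0.7853.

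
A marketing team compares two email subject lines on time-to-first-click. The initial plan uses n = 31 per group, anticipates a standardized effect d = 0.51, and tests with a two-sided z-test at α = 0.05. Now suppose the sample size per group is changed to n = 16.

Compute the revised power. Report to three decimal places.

With n = 16 per group: δ = d·√(n/2) = 0.51 × √(16/2) = 1.4425. Critical value z_{0.025} = 1.960.
Revised power = Φ(δ − 1.960) + Φ(−δ − 1.960) = Φ(-0.517) + Φ(-3.402) = 0.3024 + 0.0003 = 0.3027.

Power ≈ 0.303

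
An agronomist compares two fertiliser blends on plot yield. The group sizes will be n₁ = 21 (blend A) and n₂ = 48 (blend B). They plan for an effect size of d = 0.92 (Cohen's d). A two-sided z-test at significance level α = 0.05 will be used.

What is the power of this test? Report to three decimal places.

Noncentrality parameter: δ = d / √(1/n₁ + 1/n₂) = 0.92 / √(1/21 + 1/48) = 3.5164
Two-sided α = 0.05 → critical value z_{0.025} = 1.960.
Power = Φ(δ − 1.960) + Φ(−δ − 1.960) = Φ(1.556) + Φ(-5.476) = 0.9402 + 0.0000 = 0.9402.

Power ≈ 0.940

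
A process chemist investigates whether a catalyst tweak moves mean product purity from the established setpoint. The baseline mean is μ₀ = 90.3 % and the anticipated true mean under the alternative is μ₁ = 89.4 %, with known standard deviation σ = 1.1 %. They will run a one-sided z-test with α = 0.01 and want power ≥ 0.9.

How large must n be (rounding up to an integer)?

n = 20

Standardized effect: d = |μ₁ − μ₀| / σ = |89.4 − 90.3| / 1.1 = 0.8182
For power 0.9 need Φ(δ − z_{0.01}) = 0.9, so δ = z_{0.01} + z_{0.10} = 2.326 + 1.282 = 3.608.
δ = d·√n ⇒ n = (δ/d)² = (3.608 / 0.8182)² = 19.45.
Round up to the next whole unit.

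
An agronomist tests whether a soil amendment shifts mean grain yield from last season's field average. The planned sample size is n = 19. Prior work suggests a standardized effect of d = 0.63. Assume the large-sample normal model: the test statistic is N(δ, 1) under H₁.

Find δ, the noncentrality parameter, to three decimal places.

δ ≈ 2.746

δ = d·√n = 0.63 × √19 = 2.7461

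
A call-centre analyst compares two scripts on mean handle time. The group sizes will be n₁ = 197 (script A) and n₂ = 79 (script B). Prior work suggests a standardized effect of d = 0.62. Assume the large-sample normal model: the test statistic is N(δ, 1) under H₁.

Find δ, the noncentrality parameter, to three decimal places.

The noncentrality parameter scales effect size by the design's sample-size factor: δ = d / √(1/n₁ + 1/n₂) = 0.62 / √(1/197 + 1/79) = 4.6557

δ ≈ 4.656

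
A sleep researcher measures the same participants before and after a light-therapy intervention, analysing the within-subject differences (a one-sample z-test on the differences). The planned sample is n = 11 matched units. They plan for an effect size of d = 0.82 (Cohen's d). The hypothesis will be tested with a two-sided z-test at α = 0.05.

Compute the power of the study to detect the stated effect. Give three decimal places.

Noncentrality parameter: δ = d·√n = 0.82 × √11 = 2.7196
Two-sided α = 0.05 → critical value z_{0.025} = 1.960.
Power = Φ(δ − 1.960) + Φ(−δ − 1.960) = Φ(0.760) + Φ(-4.680) = 0.7763 + 0.0000 = 0.7763.

Power ≈ 0.776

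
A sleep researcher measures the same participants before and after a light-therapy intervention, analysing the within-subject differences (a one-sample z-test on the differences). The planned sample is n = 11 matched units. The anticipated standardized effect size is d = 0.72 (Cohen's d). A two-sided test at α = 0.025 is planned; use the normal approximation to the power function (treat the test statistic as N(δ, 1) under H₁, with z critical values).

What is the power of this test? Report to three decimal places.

Power ≈ 0.558

Noncentrality parameter: δ = d·√n = 0.72 × √11 = 2.3880
Critical value for a two-sided test at α = 0.025: z_{α/2} = 2.241.
Power = Φ(δ − 2.241) + Φ(−δ − 2.241) = Φ(0.147) + Φ(-4.629) = 0.5583 + 0.0000 = 0.5583.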